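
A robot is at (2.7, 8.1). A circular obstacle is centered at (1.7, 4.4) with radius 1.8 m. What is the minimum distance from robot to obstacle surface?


center_dist = sqrt((2.7-1.7)^2 + (8.1-4.4)^2)
= sqrt(1.0 + 13.69)
= 3.8328
min_dist = center_dist - radius = 3.8328 - 1.8 = 2.0328 m


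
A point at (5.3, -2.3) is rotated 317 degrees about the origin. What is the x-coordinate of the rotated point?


x' = x*cos(theta) - y*sin(theta)
cos(317 deg) = 0.7314, sin(317 deg) = -0.682
x' = 5.3 * 0.7314 - -2.3 * -0.682
= 3.8762 - 1.5686
= 2.3076


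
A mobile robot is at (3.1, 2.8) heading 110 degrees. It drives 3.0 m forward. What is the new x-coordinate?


x_new = x0 + d*cos(theta)
= 3.1 + 3.0*cos(110)
= 3.1 + -1.0261
= 2.0739


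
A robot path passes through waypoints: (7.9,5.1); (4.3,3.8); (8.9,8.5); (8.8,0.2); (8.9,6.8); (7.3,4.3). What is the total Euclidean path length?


Segment lengths:
  seg1 = sqrt((-3.6)^2 + (-1.3)^2) = 3.8275
  seg2 = sqrt((4.6)^2 + (4.7)^2) = 6.5765
  seg3 = sqrt((-0.1)^2 + (-8.3)^2) = 8.3006
  seg4 = sqrt((0.1)^2 + (6.6)^2) = 6.6008
  seg5 = sqrt((-1.6)^2 + (-2.5)^2) = 2.9682
Total = 28.2735


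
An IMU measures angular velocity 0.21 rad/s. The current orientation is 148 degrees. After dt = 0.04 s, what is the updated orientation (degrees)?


delta_theta = w * dt = 0.21 * 0.04 = 0.0084 rad
= 0.4813 deg
theta_new = 148 + 0.4813 = 148.4813 deg


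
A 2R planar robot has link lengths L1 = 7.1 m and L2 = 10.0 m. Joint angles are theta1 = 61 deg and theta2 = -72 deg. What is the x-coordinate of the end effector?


Convert angles to radians: theta1 = 1.0647, theta2 = -1.2566
x = L1*cos(theta1) + L2*cos(theta1+theta2)
x = 3.4421 + 9.8163
x = 13.2584


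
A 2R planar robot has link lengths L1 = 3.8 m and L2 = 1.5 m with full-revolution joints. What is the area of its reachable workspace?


r_max = L1 + L2 = 5.3 m
r_min = |L1 - L2| = 2.3 m
Area = pi*(r_max^2 - r_min^2)
= pi*(28.09 - 5.29)
= pi * 22.8
= 71.6283 m^2


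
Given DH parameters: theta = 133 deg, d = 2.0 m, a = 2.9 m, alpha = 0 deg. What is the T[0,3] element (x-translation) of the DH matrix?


T[0,3] = a * cos(theta)
= 2.9 * cos(133 deg)
= 2.9 * -0.682
= -1.9778


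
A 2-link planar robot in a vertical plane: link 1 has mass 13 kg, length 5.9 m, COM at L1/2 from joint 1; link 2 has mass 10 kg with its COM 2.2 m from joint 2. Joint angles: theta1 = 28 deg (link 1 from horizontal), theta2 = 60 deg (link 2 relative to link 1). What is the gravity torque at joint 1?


Horizontal distance from joint 1 to link-1 COM:
  x_c1 = (L1/2)*cos(t1) = 2.95 * 0.8829 = 2.6047 m
Horizontal distance from joint 1 to link-2 COM:
  x_c2 = L1*cos(t1) + Lc2*cos(t1+t2)
       = 5.9*0.8829 + 2.2*0.0349 = 5.2862 m
tau1 = m1*g*x_c1 + m2*g*x_c2
     = 13*9.81*2.6047 + 10*9.81*5.2862
     = 332.1768 + 518.5732
     = 850.7501 Nm


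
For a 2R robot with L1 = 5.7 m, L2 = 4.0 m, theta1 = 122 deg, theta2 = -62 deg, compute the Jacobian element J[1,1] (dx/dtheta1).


J[1,1] = -L1*sin(t1) - L2*sin(t1+t2)
= -5.7*sin(122) - 4.0*sin(60)
= -8.298


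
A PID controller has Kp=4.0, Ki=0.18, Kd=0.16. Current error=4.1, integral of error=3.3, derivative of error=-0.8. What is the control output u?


u = Kp*e + Ki*int(e) + Kd*de/dt
= 4.0*4.1 + 0.18*3.3 + 0.16*(-0.8)
= 16.4 + 0.594 + -0.128
= 16.866


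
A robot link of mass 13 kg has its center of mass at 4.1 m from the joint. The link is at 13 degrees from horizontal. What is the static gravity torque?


tau = m*g*L*cos(angle)
= 13 * 9.81 * 4.1 * cos(13 deg)
= 13 * 9.81 * 4.1 * 0.9744
= 509.4718 Nm


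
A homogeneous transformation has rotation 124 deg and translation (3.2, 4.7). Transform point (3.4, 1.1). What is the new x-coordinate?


x' = cos(theta)*px - sin(theta)*py + tx
= -0.5592*3.4 - 0.829*1.1 + 3.2
= 0.3868


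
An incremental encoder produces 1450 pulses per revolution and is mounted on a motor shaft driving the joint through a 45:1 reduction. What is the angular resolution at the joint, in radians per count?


counts per rev = 1450
effective counts at joint = 1450 * 45 = 65250
resolution = 2*pi / 65250
= 9.6294e-05 rad/count


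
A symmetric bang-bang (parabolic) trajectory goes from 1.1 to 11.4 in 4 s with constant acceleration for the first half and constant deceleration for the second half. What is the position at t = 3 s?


Symmetric rest-to-rest: each phase covers (pf-p0)/2 in time T/2. 0.5*a*(T/2)^2 = (pf-p0)/2 => a = 4*(pf-p0)/T^2
a = 4*(11.4-1.1)/4^2 = 2.575
t = 3 is in the deceleration phase (t > T/2).
p = pf - 0.5*a*(T-t)^2 = 11.4 - 0.5*2.575*1^2
= 10.1125


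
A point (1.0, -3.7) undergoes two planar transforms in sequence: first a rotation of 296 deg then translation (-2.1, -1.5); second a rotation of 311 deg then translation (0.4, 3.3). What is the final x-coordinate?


After transform 1:
x1 = cos(296)*1.0 - sin(296)*-3.7 + -2.1 = -4.9872
y1 = sin(296)*1.0 + cos(296)*-3.7 + -1.5 = -4.0208
After transform 2:
x2 = cos(311)*-4.9872 - sin(311)*-4.0208 + 0.4
= -5.9064


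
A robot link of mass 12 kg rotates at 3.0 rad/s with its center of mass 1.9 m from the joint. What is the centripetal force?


F = m * omega^2 * r
= 12 * 3.0^2 * 1.9
= 12 * 9.0 * 1.9
= 205.2 N


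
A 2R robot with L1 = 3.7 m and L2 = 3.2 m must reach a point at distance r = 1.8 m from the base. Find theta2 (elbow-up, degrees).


cos(theta2) = (r^2 - L1^2 - L2^2) / (2*L1*L2)
cos(theta2) = (3.24 - 13.69 - 10.24) / 23.68
cos(theta2) = -0.873733
theta2 = 150.8954 degrees


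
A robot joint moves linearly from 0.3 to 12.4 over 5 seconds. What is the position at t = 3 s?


s = t/T = 3/5 = 0.6
p(t) = p0 + (pf-p0)*s
= 0.3 + (12.4 - 0.3) * 0.6
= 7.56


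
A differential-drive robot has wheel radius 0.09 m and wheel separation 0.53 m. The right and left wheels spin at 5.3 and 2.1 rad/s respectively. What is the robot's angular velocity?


vR = r*wR = 0.09*5.3 = 0.477 m/s
vL = r*wL = 0.09*2.1 = 0.189 m/s
v = (vR+vL)/2 = 0.333 m/s
omega = (vR-vL)/L = 0.5434 rad/s
angular velocity = 0.5434 rad/s


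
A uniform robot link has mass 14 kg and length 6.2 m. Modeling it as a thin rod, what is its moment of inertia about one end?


I = (1/3) * m * L^2
= (1/3) * 14 * 6.2^2
= 0.333333 * 14 * 38.44
= 179.3867 kg*m^2


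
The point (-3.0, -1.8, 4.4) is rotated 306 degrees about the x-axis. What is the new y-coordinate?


Rotation about x-axis: y' = y*cos(theta) - z*sin(theta)
= -1.8 * 0.5878 - 4.4 * -0.809
= 2.5017


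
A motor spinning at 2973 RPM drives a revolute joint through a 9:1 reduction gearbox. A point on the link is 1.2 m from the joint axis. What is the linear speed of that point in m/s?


omega_motor = 2973 * 2*pi/60 = 311.3318 rad/s
omega_joint = omega_motor / 9 = 34.5924 rad/s
v = omega_joint * r = 34.5924 * 1.2
= 41.5109 m/s


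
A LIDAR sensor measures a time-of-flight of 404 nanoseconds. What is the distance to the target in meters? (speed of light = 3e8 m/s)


tof = 404 ns = 4.04e-07 s
dist = c * tof / 2
= 3e8 * 4.04e-07 / 2
= 60.6 m


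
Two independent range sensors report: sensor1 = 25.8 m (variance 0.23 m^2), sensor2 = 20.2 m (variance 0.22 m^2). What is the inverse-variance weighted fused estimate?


w1 = (1/var1) / (1/var1 + 1/var2)
   = 4.3478 / (4.3478 + 4.5455) = 0.4889
w2 = 1 - w1 = 0.5111
fused = w1*s1 + w2*s2 = 12.6133 + 10.3244
= 22.9378 m


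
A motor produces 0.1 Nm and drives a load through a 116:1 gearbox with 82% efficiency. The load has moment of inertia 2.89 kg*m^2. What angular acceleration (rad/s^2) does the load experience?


tau_out = tau_motor * N * eta
= 0.1 * 116 * 0.82 = 9.512 Nm
alpha = tau_out / I = 9.512 / 2.89
= 3.2913 rad/s^2


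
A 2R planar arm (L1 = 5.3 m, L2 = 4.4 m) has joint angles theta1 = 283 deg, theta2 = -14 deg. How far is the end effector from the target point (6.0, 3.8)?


End effector via forward kinematics:
x = L1*cos(t1) + L2*cos(t1+t2) = 1.1154
y = L1*sin(t1) + L2*sin(t1+t2) = -9.5635
Distance to target:
d = sqrt((6.0 - 1.1154)^2 + (3.8 - -9.5635)^2)
= sqrt(23.8588 + 178.5829)
= 14.2282 m


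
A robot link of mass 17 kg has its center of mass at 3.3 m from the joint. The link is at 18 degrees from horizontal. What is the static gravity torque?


tau = m*g*L*cos(angle)
= 17 * 9.81 * 3.3 * cos(18 deg)
= 17 * 9.81 * 3.3 * 0.9511
= 523.4054 Nm


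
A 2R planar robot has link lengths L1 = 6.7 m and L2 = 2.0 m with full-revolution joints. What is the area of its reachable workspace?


r_max = L1 + L2 = 8.7 m
r_min = |L1 - L2| = 4.7 m
Area = pi*(r_max^2 - r_min^2)
= pi*(75.69 - 22.09)
= pi * 53.6
= 168.3894 m^2


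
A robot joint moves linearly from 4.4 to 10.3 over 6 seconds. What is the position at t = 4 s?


s = t/T = 4/6 = 0.6667
p(t) = p0 + (pf-p0)*s
= 4.4 + (10.3 - 4.4) * 0.6667
= 8.3333


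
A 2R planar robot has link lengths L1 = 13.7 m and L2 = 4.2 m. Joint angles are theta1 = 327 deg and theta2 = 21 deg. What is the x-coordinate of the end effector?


Convert angles to radians: theta1 = 5.7072, theta2 = 0.3665
x = L1*cos(theta1) + L2*cos(theta1+theta2)
x = 11.4898 + 4.1082
x = 15.598


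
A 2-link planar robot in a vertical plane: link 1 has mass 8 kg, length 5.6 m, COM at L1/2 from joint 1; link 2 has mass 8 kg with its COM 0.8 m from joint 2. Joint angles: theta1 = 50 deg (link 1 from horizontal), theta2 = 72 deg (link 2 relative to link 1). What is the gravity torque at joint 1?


Horizontal distance from joint 1 to link-1 COM:
  x_c1 = (L1/2)*cos(t1) = 2.8 * 0.6428 = 1.7998 m
Horizontal distance from joint 1 to link-2 COM:
  x_c2 = L1*cos(t1) + Lc2*cos(t1+t2)
       = 5.6*0.6428 + 0.8*-0.5299 = 3.1757 m
tau1 = m1*g*x_c1 + m2*g*x_c2
     = 8*9.81*1.7998 + 8*9.81*3.1757
     = 141.2487 + 249.227
     = 390.4757 Nm


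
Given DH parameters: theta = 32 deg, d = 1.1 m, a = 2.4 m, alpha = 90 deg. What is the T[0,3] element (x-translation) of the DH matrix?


T[0,3] = a * cos(theta)
= 2.4 * cos(32 deg)
= 2.4 * 0.848
= 2.0353


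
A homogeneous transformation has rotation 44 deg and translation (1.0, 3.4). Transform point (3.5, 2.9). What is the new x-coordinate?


x' = cos(theta)*px - sin(theta)*py + tx
= 0.7193*3.5 - 0.6947*2.9 + 1.0
= 1.5032


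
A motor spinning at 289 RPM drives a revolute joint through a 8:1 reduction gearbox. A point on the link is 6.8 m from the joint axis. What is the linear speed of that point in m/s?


omega_motor = 289 * 2*pi/60 = 30.264 rad/s
omega_joint = omega_motor / 8 = 3.783 rad/s
v = omega_joint * r = 3.783 * 6.8
= 25.7244 m/s


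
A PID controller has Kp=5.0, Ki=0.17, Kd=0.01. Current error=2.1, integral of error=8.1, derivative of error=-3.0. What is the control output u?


u = Kp*e + Ki*int(e) + Kd*de/dt
= 5.0*2.1 + 0.17*8.1 + 0.01*(-3.0)
= 10.5 + 1.377 + -0.03
= 11.847


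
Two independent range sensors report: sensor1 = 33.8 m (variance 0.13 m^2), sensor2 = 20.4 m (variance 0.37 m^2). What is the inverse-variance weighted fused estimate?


w1 = (1/var1) / (1/var1 + 1/var2)
   = 7.6923 / (7.6923 + 2.7027) = 0.74
w2 = 1 - w1 = 0.26
fused = w1*s1 + w2*s2 = 25.012 + 5.304
= 30.316 m


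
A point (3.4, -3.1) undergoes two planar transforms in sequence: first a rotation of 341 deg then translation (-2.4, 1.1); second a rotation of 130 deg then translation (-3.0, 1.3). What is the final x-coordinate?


After transform 1:
x1 = cos(341)*3.4 - sin(341)*-3.1 + -2.4 = -0.1945
y1 = sin(341)*3.4 + cos(341)*-3.1 + 1.1 = -2.938
After transform 2:
x2 = cos(130)*-0.1945 - sin(130)*-2.938 + -3.0
= -0.6243


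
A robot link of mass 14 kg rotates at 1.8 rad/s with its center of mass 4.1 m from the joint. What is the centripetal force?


F = m * omega^2 * r
= 14 * 1.8^2 * 4.1
= 14 * 3.24 * 4.1
= 185.976 N


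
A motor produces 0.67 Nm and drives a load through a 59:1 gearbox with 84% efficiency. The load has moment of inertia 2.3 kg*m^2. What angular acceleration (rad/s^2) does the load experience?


tau_out = tau_motor * N * eta
= 0.67 * 59 * 0.84 = 33.2052 Nm
alpha = tau_out / I = 33.2052 / 2.3
= 14.437 rad/s^2


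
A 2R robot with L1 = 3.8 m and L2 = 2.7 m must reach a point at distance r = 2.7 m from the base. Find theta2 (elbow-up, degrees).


cos(theta2) = (r^2 - L1^2 - L2^2) / (2*L1*L2)
cos(theta2) = (7.29 - 14.44 - 7.29) / 20.52
cos(theta2) = -0.703704
theta2 = 134.7249 degrees


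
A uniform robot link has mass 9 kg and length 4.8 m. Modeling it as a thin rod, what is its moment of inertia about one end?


I = (1/3) * m * L^2
= (1/3) * 9 * 4.8^2
= 0.333333 * 9 * 23.04
= 69.12 kg*m^2


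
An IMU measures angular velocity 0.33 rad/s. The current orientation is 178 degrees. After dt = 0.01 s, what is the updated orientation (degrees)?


delta_theta = w * dt = 0.33 * 0.01 = 0.0033 rad
= 0.1891 deg
theta_new = 178 + 0.1891 = 178.1891 deg


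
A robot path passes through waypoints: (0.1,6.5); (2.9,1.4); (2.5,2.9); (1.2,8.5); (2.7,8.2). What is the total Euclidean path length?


Segment lengths:
  seg1 = sqrt((2.8)^2 + (-5.1)^2) = 5.8181
  seg2 = sqrt((-0.4)^2 + (1.5)^2) = 1.5524
  seg3 = sqrt((-1.3)^2 + (5.6)^2) = 5.7489
  seg4 = sqrt((1.5)^2 + (-0.3)^2) = 1.5297
Total = 14.6491


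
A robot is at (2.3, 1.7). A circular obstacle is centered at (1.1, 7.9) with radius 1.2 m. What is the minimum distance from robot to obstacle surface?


center_dist = sqrt((2.3-1.1)^2 + (1.7-7.9)^2)
= sqrt(1.44 + 38.44)
= 6.3151
min_dist = center_dist - radius = 6.3151 - 1.2 = 5.1151 m


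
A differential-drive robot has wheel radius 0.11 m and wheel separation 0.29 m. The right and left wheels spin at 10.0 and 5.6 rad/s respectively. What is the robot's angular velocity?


vR = r*wR = 0.11*10.0 = 1.1 m/s
vL = r*wL = 0.11*5.6 = 0.616 m/s
v = (vR+vL)/2 = 0.858 m/s
omega = (vR-vL)/L = 1.669 rad/s
angular velocity = 1.669 rad/s


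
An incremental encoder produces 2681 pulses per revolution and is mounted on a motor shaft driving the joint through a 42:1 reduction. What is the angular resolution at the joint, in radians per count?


counts per rev = 2681
effective counts at joint = 2681 * 42 = 112602
resolution = 2*pi / 112602
= 5.5800e-05 rad/count


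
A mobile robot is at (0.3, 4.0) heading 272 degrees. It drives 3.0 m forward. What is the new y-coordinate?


y_new = y0 + d*sin(theta)
= 4.0 + 3.0*sin(272)
= 4.0 + -2.9982
= 1.0018


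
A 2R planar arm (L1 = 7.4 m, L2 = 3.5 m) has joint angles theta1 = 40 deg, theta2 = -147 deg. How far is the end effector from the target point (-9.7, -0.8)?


End effector via forward kinematics:
x = L1*cos(t1) + L2*cos(t1+t2) = 4.6454
y = L1*sin(t1) + L2*sin(t1+t2) = 1.4096
Distance to target:
d = sqrt((-9.7 - 4.6454)^2 + (-0.8 - 1.4096)^2)
= sqrt(205.7913 + 4.8822)
= 14.5146 m


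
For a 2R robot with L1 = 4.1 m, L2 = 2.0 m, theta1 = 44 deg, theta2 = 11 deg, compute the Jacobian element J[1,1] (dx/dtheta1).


J[1,1] = -L1*sin(t1) - L2*sin(t1+t2)
= -4.1*sin(44) - 2.0*sin(55)
= -4.4864


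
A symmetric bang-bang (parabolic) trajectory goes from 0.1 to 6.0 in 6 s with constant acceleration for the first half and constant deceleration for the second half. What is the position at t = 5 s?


Symmetric rest-to-rest: each phase covers (pf-p0)/2 in time T/2. 0.5*a*(T/2)^2 = (pf-p0)/2 => a = 4*(pf-p0)/T^2
a = 4*(6.0-0.1)/6^2 = 0.6556
t = 5 is in the deceleration phase (t > T/2).
p = pf - 0.5*a*(T-t)^2 = 6.0 - 0.5*0.6556*1^2
= 5.6722


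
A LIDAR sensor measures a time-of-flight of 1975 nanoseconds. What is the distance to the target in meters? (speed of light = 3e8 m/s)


tof = 1975 ns = 1.975e-06 s
dist = c * tof / 2
= 3e8 * 1.975e-06 / 2
= 296.25 m


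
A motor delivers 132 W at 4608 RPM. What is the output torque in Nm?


omega = 4608 * 2*pi/60 = 482.5486 rad/s
tau = P / omega = 132 / 482.5486
= 0.2735 Nm


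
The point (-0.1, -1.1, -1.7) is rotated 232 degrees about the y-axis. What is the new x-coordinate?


Rotation about y-axis: x' = x*cos(theta) + z*sin(theta)
= -0.1 * -0.6157 + -1.7 * -0.788
= 1.4012


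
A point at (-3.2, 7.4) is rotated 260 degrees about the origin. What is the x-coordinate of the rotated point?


x' = x*cos(theta) - y*sin(theta)
cos(260 deg) = -0.1736, sin(260 deg) = -0.9848
x' = -3.2 * -0.1736 - 7.4 * -0.9848
= 0.5557 - -7.2876
= 7.8433


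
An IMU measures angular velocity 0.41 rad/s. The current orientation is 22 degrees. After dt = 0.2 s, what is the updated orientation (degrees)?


delta_theta = w * dt = 0.41 * 0.2 = 0.082 rad
= 4.6983 deg
theta_new = 22 + 4.6983 = 26.6983 deg


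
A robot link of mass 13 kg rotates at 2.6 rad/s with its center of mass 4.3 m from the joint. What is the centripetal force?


F = m * omega^2 * r
= 13 * 2.6^2 * 4.3
= 13 * 6.76 * 4.3
= 377.884 N


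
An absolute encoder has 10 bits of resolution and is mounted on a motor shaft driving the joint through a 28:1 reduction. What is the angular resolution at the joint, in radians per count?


counts = 2^10 = 1024
effective counts at joint = 1024 * 28 = 28672
resolution = 2*pi / 28672
= 2.1914e-04 rad/count


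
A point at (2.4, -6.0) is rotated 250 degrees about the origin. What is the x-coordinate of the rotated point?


x' = x*cos(theta) - y*sin(theta)
cos(250 deg) = -0.342, sin(250 deg) = -0.9397
x' = 2.4 * -0.342 - -6.0 * -0.9397
= -0.8208 - 5.6382
= -6.459


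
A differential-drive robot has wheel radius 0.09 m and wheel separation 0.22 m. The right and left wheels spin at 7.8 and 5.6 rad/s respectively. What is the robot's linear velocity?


vR = r*wR = 0.09*7.8 = 0.702 m/s
vL = r*wL = 0.09*5.6 = 0.504 m/s
v = (vR+vL)/2 = 0.603 m/s
omega = (vR-vL)/L = 0.9 rad/s
linear velocity = 0.603 m/s


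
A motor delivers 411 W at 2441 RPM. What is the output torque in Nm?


omega = 2441 * 2*pi/60 = 255.6209 rad/s
tau = P / omega = 411 / 255.6209
= 1.6078 Nm


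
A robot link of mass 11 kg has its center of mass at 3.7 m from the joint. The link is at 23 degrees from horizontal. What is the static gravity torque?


tau = m*g*L*cos(angle)
= 11 * 9.81 * 3.7 * cos(23 deg)
= 11 * 9.81 * 3.7 * 0.9205
= 367.5272 Nm


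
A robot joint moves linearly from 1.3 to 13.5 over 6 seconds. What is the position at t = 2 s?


s = t/T = 2/6 = 0.3333
p(t) = p0 + (pf-p0)*s
= 1.3 + (13.5 - 1.3) * 0.3333
= 5.3667


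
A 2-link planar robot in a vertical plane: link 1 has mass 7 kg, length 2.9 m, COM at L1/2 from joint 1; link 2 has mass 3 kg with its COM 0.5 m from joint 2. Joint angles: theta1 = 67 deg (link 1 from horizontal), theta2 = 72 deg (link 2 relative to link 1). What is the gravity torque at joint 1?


Horizontal distance from joint 1 to link-1 COM:
  x_c1 = (L1/2)*cos(t1) = 1.45 * 0.3907 = 0.5666 m
Horizontal distance from joint 1 to link-2 COM:
  x_c2 = L1*cos(t1) + Lc2*cos(t1+t2)
       = 2.9*0.3907 + 0.5*-0.7547 = 0.7558 m
tau1 = m1*g*x_c1 + m2*g*x_c2
     = 7*9.81*0.5666 + 3*9.81*0.7558
     = 38.9057 + 22.2422
     = 61.1479 Nm


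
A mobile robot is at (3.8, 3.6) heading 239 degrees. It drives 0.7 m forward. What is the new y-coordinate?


y_new = y0 + d*sin(theta)
= 3.6 + 0.7*sin(239)
= 3.6 + -0.6
= 3.0


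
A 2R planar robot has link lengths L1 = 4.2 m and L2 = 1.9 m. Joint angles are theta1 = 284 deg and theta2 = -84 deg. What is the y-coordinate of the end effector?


Convert angles to radians: theta1 = 4.9567, theta2 = -1.4661
y = L1*sin(theta1) + L2*sin(theta1+theta2)
y = -4.0752 + -0.6498
y = -4.7251


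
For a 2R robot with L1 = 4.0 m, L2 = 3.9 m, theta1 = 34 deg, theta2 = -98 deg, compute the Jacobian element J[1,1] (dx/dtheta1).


J[1,1] = -L1*sin(t1) - L2*sin(t1+t2)
= -4.0*sin(34) - 3.9*sin(-64)
= 1.2685


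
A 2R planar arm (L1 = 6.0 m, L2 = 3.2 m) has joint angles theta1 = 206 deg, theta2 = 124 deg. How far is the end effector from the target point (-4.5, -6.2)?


End effector via forward kinematics:
x = L1*cos(t1) + L2*cos(t1+t2) = -2.6215
y = L1*sin(t1) + L2*sin(t1+t2) = -4.2302
Distance to target:
d = sqrt((-4.5 - -2.6215)^2 + (-6.2 - -4.2302)^2)
= sqrt(3.5288 + 3.88)
= 2.7219 m


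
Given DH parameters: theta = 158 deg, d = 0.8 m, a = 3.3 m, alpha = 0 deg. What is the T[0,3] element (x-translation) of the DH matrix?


T[0,3] = a * cos(theta)
= 3.3 * cos(158 deg)
= 3.3 * -0.9272
= -3.0597


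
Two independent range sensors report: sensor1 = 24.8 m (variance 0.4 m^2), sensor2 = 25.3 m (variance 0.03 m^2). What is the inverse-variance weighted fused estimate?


w1 = (1/var1) / (1/var1 + 1/var2)
   = 2.5 / (2.5 + 33.3333) = 0.0698
w2 = 1 - w1 = 0.9302
fused = w1*s1 + w2*s2 = 1.7302 + 23.5349
= 25.2651 m


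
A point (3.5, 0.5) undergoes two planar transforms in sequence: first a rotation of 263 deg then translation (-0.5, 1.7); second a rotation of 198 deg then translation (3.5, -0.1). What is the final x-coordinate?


After transform 1:
x1 = cos(263)*3.5 - sin(263)*0.5 + -0.5 = -0.4303
y1 = sin(263)*3.5 + cos(263)*0.5 + 1.7 = -1.8348
After transform 2:
x2 = cos(198)*-0.4303 - sin(198)*-1.8348 + 3.5
= 3.3422


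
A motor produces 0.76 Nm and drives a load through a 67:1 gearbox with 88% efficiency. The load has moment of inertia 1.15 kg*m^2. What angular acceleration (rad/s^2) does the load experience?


tau_out = tau_motor * N * eta
= 0.76 * 67 * 0.88 = 44.8096 Nm
alpha = tau_out / I = 44.8096 / 1.15
= 38.9649 rad/s^2


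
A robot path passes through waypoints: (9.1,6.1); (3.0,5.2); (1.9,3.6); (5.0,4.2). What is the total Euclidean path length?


Segment lengths:
  seg1 = sqrt((-6.1)^2 + (-0.9)^2) = 6.166
  seg2 = sqrt((-1.1)^2 + (-1.6)^2) = 1.9416
  seg3 = sqrt((3.1)^2 + (0.6)^2) = 3.1575
Total = 11.2652


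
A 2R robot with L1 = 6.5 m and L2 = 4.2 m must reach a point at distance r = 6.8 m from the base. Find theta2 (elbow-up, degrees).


cos(theta2) = (r^2 - L1^2 - L2^2) / (2*L1*L2)
cos(theta2) = (46.24 - 42.25 - 17.64) / 54.6
cos(theta2) = -0.25
theta2 = 104.4775 degrees


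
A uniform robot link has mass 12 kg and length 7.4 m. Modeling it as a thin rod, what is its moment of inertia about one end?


I = (1/3) * m * L^2
= (1/3) * 12 * 7.4^2
= 0.333333 * 12 * 54.76
= 219.04 kg*m^2


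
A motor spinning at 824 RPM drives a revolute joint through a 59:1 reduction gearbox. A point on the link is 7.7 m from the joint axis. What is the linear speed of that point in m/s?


omega_motor = 824 * 2*pi/60 = 86.2891 rad/s
omega_joint = omega_motor / 59 = 1.4625 rad/s
v = omega_joint * r = 1.4625 * 7.7
= 11.2615 m/s


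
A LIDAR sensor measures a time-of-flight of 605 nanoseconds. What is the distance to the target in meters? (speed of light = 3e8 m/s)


tof = 605 ns = 6.05e-07 s
dist = c * tof / 2
= 3e8 * 6.05e-07 / 2
= 90.75 m


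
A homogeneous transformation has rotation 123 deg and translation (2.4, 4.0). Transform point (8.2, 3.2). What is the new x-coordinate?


x' = cos(theta)*px - sin(theta)*py + tx
= -0.5446*8.2 - 0.8387*3.2 + 2.4
= -4.7498


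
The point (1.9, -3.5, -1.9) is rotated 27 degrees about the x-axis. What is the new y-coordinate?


Rotation about x-axis: y' = y*cos(theta) - z*sin(theta)
= -3.5 * 0.891 - -1.9 * 0.454
= -2.2559


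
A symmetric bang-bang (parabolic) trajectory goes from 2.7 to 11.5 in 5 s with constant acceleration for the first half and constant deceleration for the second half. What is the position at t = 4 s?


Symmetric rest-to-rest: each phase covers (pf-p0)/2 in time T/2. 0.5*a*(T/2)^2 = (pf-p0)/2 => a = 4*(pf-p0)/T^2
a = 4*(11.5-2.7)/5^2 = 1.408
t = 4 is in the deceleration phase (t > T/2).
p = pf - 0.5*a*(T-t)^2 = 11.5 - 0.5*1.408*1^2
= 10.796


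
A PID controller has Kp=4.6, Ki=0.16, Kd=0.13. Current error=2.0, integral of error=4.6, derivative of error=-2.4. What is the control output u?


u = Kp*e + Ki*int(e) + Kd*de/dt
= 4.6*2.0 + 0.16*4.6 + 0.13*(-2.4)
= 9.2 + 0.736 + -0.312
= 9.624


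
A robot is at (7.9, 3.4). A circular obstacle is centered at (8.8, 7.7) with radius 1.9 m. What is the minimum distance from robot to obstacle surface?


center_dist = sqrt((7.9-8.8)^2 + (3.4-7.7)^2)
= sqrt(0.81 + 18.49)
= 4.3932
min_dist = center_dist - radius = 4.3932 - 1.9 = 2.4932 m


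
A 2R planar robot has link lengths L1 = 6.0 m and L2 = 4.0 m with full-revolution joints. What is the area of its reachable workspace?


r_max = L1 + L2 = 10.0 m
r_min = |L1 - L2| = 2.0 m
Area = pi*(r_max^2 - r_min^2)
= pi*(100.0 - 4.0)
= pi * 96.0
= 301.5929 m^2


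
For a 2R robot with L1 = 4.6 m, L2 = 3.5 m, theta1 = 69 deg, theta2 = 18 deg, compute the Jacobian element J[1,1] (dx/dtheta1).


J[1,1] = -L1*sin(t1) - L2*sin(t1+t2)
= -4.6*sin(69) - 3.5*sin(87)
= -7.7897


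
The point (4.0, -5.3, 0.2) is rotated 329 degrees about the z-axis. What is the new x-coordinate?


Rotation about z-axis: x' = x*cos(theta) - y*sin(theta)
= 4.0 * 0.8572 - -5.3 * -0.515
= 0.699


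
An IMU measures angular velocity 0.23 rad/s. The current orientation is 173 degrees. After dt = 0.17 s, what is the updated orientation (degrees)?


delta_theta = w * dt = 0.23 * 0.17 = 0.0391 rad
= 2.2403 deg
theta_new = 173 + 2.2403 = 175.2403 deg


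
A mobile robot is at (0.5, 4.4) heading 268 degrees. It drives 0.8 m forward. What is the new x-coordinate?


x_new = x0 + d*cos(theta)
= 0.5 + 0.8*cos(268)
= 0.5 + -0.0279
= 0.4721


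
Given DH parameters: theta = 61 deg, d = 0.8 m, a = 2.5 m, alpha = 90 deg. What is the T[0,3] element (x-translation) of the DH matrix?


T[0,3] = a * cos(theta)
= 2.5 * cos(61 deg)
= 2.5 * 0.4848
= 1.212


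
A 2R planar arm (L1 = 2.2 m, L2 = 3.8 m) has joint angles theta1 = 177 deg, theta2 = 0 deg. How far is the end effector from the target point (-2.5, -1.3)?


End effector via forward kinematics:
x = L1*cos(t1) + L2*cos(t1+t2) = -5.9918
y = L1*sin(t1) + L2*sin(t1+t2) = 0.314
Distance to target:
d = sqrt((-2.5 - -5.9918)^2 + (-1.3 - 0.314)^2)
= sqrt(12.1925 + 2.605)
= 3.8468 m


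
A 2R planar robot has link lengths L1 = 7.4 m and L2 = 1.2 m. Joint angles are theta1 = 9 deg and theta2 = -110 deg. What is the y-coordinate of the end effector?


Convert angles to radians: theta1 = 0.1571, theta2 = -1.9199
y = L1*sin(theta1) + L2*sin(theta1+theta2)
y = 1.1576 + -1.178
y = -0.0203


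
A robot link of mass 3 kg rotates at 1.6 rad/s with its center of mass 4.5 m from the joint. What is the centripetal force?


F = m * omega^2 * r
= 3 * 1.6^2 * 4.5
= 3 * 2.56 * 4.5
= 34.56 N


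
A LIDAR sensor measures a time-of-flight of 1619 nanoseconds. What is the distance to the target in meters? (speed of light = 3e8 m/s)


tof = 1619 ns = 1.619e-06 s
dist = c * tof / 2
= 3e8 * 1.619e-06 / 2
= 242.85 m


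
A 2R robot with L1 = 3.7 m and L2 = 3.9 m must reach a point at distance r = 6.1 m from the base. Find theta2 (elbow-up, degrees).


cos(theta2) = (r^2 - L1^2 - L2^2) / (2*L1*L2)
cos(theta2) = (37.21 - 13.69 - 15.21) / 28.86
cos(theta2) = 0.287942
theta2 = 73.2652 degrees


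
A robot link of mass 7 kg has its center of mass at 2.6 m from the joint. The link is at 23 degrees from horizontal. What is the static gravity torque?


tau = m*g*L*cos(angle)
= 7 * 9.81 * 2.6 * cos(23 deg)
= 7 * 9.81 * 2.6 * 0.9205
= 164.3488 Nm


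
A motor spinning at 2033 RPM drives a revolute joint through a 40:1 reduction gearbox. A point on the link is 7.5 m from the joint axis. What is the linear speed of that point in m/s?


omega_motor = 2033 * 2*pi/60 = 212.8953 rad/s
omega_joint = omega_motor / 40 = 5.3224 rad/s
v = omega_joint * r = 5.3224 * 7.5
= 39.9179 m/s


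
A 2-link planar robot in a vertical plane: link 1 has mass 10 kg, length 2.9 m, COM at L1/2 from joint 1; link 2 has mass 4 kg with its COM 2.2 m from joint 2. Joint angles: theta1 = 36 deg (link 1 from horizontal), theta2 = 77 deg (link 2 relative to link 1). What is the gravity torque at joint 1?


Horizontal distance from joint 1 to link-1 COM:
  x_c1 = (L1/2)*cos(t1) = 1.45 * 0.809 = 1.1731 m
Horizontal distance from joint 1 to link-2 COM:
  x_c2 = L1*cos(t1) + Lc2*cos(t1+t2)
       = 2.9*0.809 + 2.2*-0.3907 = 1.4865 m
tau1 = m1*g*x_c1 + m2*g*x_c2
     = 10*9.81*1.1731 + 4*9.81*1.4865
     = 115.0786 + 58.3319
     = 173.4105 Nm


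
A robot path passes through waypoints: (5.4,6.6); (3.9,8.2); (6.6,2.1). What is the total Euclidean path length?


Segment lengths:
  seg1 = sqrt((-1.5)^2 + (1.6)^2) = 2.1932
  seg2 = sqrt((2.7)^2 + (-6.1)^2) = 6.6708
Total = 8.864


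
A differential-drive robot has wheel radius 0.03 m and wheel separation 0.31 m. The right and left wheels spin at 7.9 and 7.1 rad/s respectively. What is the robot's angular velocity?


vR = r*wR = 0.03*7.9 = 0.237 m/s
vL = r*wL = 0.03*7.1 = 0.213 m/s
v = (vR+vL)/2 = 0.225 m/s
omega = (vR-vL)/L = 0.0774 rad/s
angular velocity = 0.0774 rad/s


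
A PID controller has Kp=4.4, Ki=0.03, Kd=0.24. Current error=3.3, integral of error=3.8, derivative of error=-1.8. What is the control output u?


u = Kp*e + Ki*int(e) + Kd*de/dt
= 4.4*3.3 + 0.03*3.8 + 0.24*(-1.8)
= 14.52 + 0.114 + -0.432
= 14.202


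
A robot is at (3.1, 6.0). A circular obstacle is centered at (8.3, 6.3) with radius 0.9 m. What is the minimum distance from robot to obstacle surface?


center_dist = sqrt((3.1-8.3)^2 + (6.0-6.3)^2)
= sqrt(27.04 + 0.09)
= 5.2086
min_dist = center_dist - radius = 5.2086 - 0.9 = 4.3086 m


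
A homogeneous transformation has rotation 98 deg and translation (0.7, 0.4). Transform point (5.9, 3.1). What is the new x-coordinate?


x' = cos(theta)*px - sin(theta)*py + tx
= -0.1392*5.9 - 0.9903*3.1 + 0.7
= -3.191


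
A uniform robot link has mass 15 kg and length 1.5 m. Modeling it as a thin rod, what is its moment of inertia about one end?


I = (1/3) * m * L^2
= (1/3) * 15 * 1.5^2
= 0.333333 * 15 * 2.25
= 11.25 kg*m^2


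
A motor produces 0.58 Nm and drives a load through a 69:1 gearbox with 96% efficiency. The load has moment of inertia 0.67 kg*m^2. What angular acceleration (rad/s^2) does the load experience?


tau_out = tau_motor * N * eta
= 0.58 * 69 * 0.96 = 38.4192 Nm
alpha = tau_out / I = 38.4192 / 0.67
= 57.3421 rad/s^2


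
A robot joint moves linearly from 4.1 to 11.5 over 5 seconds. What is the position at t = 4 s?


s = t/T = 4/5 = 0.8
p(t) = p0 + (pf-p0)*s
= 4.1 + (11.5 - 4.1) * 0.8
= 10.02


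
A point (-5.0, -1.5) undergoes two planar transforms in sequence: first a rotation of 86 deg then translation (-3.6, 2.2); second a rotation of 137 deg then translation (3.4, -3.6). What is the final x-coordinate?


After transform 1:
x1 = cos(86)*-5.0 - sin(86)*-1.5 + -3.6 = -2.4524
y1 = sin(86)*-5.0 + cos(86)*-1.5 + 2.2 = -2.8925
After transform 2:
x2 = cos(137)*-2.4524 - sin(137)*-2.8925 + 3.4
= 7.1662


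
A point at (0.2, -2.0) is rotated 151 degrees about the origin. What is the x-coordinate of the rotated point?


x' = x*cos(theta) - y*sin(theta)
cos(151 deg) = -0.8746, sin(151 deg) = 0.4848
x' = 0.2 * -0.8746 - -2.0 * 0.4848
= -0.1749 - -0.9696
= 0.7947


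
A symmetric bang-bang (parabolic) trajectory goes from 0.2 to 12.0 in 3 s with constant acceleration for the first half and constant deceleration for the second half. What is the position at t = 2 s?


Symmetric rest-to-rest: each phase covers (pf-p0)/2 in time T/2. 0.5*a*(T/2)^2 = (pf-p0)/2 => a = 4*(pf-p0)/T^2
a = 4*(12.0-0.2)/3^2 = 5.2444
t = 2 is in the deceleration phase (t > T/2).
p = pf - 0.5*a*(T-t)^2 = 12.0 - 0.5*5.2444*1^2
= 9.3778


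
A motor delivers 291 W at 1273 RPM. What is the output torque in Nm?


omega = 1273 * 2*pi/60 = 133.3082 rad/s
tau = P / omega = 291 / 133.3082
= 2.1829 Nm


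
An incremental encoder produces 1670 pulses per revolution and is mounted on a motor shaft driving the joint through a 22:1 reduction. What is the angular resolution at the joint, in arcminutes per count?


counts per rev = 1670
effective counts at joint = 1670 * 22 = 36740
resolution = 360*60 / 36740
= 0.5879 arcmin/count


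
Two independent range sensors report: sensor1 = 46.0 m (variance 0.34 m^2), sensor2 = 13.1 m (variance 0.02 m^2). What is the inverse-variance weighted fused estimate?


w1 = (1/var1) / (1/var1 + 1/var2)
   = 2.9412 / (2.9412 + 50.0) = 0.0556
w2 = 1 - w1 = 0.9444
fused = w1*s1 + w2*s2 = 2.5556 + 12.3722
= 14.9278 m


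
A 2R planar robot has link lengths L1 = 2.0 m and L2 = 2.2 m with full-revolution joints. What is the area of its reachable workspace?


r_max = L1 + L2 = 4.2 m
r_min = |L1 - L2| = 0.2 m
Area = pi*(r_max^2 - r_min^2)
= pi*(17.64 - 0.04)
= pi * 17.6
= 55.292 m^2


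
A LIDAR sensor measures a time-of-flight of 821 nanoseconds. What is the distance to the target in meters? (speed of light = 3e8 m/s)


tof = 821 ns = 8.21e-07 s
dist = c * tof / 2
= 3e8 * 8.21e-07 / 2
= 123.15 m


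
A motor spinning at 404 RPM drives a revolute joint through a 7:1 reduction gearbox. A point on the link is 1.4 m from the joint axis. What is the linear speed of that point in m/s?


omega_motor = 404 * 2*pi/60 = 42.3068 rad/s
omega_joint = omega_motor / 7 = 6.0438 rad/s
v = omega_joint * r = 6.0438 * 1.4
= 8.4614 m/s


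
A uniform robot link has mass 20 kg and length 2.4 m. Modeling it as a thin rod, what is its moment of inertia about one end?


I = (1/3) * m * L^2
= (1/3) * 20 * 2.4^2
= 0.333333 * 20 * 5.76
= 38.4 kg*m^2


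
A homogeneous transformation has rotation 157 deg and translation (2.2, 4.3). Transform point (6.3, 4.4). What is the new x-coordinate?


x' = cos(theta)*px - sin(theta)*py + tx
= -0.9205*6.3 - 0.3907*4.4 + 2.2
= -5.3184


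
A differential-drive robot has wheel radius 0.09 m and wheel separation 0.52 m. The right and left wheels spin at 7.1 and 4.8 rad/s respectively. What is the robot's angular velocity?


vR = r*wR = 0.09*7.1 = 0.639 m/s
vL = r*wL = 0.09*4.8 = 0.432 m/s
v = (vR+vL)/2 = 0.5355 m/s
omega = (vR-vL)/L = 0.3981 rad/s
angular velocity = 0.3981 rad/s


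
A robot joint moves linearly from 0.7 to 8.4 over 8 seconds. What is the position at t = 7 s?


s = t/T = 7/8 = 0.875
p(t) = p0 + (pf-p0)*s
= 0.7 + (8.4 - 0.7) * 0.875
= 7.4375


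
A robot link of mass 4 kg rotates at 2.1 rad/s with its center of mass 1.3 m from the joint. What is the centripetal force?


F = m * omega^2 * r
= 4 * 2.1^2 * 1.3
= 4 * 4.41 * 1.3
= 22.932 N


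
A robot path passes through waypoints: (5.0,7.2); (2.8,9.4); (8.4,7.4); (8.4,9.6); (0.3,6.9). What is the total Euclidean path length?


Segment lengths:
  seg1 = sqrt((-2.2)^2 + (2.2)^2) = 3.1113
  seg2 = sqrt((5.6)^2 + (-2.0)^2) = 5.9464
  seg3 = sqrt((0.0)^2 + (2.2)^2) = 2.2
  seg4 = sqrt((-8.1)^2 + (-2.7)^2) = 8.5381
Total = 19.7958


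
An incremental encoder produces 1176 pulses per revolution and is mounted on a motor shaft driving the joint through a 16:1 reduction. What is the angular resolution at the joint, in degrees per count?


counts per rev = 1176
effective counts at joint = 1176 * 16 = 18816
resolution = 360 / 18816
= 0.0191 deg/count


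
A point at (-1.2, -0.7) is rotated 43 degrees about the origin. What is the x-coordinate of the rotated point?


x' = x*cos(theta) - y*sin(theta)
cos(43 deg) = 0.7314, sin(43 deg) = 0.682
x' = -1.2 * 0.7314 - -0.7 * 0.682
= -0.8776 - -0.4774
= -0.4002


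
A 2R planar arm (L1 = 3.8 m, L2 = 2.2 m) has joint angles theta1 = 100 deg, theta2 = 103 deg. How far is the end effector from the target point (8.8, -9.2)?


End effector via forward kinematics:
x = L1*cos(t1) + L2*cos(t1+t2) = -2.685
y = L1*sin(t1) + L2*sin(t1+t2) = 2.8827
Distance to target:
d = sqrt((8.8 - -2.685)^2 + (-9.2 - 2.8827)^2)
= sqrt(131.9046 + 145.9907)
= 16.6702 m


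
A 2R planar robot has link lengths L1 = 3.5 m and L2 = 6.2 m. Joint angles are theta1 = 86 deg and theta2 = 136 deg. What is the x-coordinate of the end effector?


Convert angles to radians: theta1 = 1.501, theta2 = 2.3736
x = L1*cos(theta1) + L2*cos(theta1+theta2)
x = 0.2441 + -4.6075
x = -4.3634


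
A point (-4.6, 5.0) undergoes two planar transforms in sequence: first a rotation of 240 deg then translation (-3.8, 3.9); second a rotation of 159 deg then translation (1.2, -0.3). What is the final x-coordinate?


After transform 1:
x1 = cos(240)*-4.6 - sin(240)*5.0 + -3.8 = 2.8301
y1 = sin(240)*-4.6 + cos(240)*5.0 + 3.9 = 5.3837
After transform 2:
x2 = cos(159)*2.8301 - sin(159)*5.3837 + 1.2
= -3.3715


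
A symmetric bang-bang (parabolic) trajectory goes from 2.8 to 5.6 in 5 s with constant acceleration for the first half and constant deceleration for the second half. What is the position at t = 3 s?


Symmetric rest-to-rest: each phase covers (pf-p0)/2 in time T/2. 0.5*a*(T/2)^2 = (pf-p0)/2 => a = 4*(pf-p0)/T^2
a = 4*(5.6-2.8)/5^2 = 0.448
t = 3 is in the deceleration phase (t > T/2).
p = pf - 0.5*a*(T-t)^2 = 5.6 - 0.5*0.448*2^2
= 4.704


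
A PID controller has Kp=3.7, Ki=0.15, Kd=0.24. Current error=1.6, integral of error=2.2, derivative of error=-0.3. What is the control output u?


u = Kp*e + Ki*int(e) + Kd*de/dt
= 3.7*1.6 + 0.15*2.2 + 0.24*(-0.3)
= 5.92 + 0.33 + -0.072
= 6.178


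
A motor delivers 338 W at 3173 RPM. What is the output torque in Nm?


omega = 3173 * 2*pi/60 = 332.2758 rad/s
tau = P / omega = 338 / 332.2758
= 1.0172 Nm


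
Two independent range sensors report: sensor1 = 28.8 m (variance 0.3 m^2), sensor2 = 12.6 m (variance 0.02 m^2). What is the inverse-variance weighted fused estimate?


w1 = (1/var1) / (1/var1 + 1/var2)
   = 3.3333 / (3.3333 + 50.0) = 0.0625
w2 = 1 - w1 = 0.9375
fused = w1*s1 + w2*s2 = 1.8 + 11.8125
= 13.6125 m


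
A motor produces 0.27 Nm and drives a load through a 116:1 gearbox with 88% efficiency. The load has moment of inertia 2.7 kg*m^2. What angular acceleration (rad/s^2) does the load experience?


tau_out = tau_motor * N * eta
= 0.27 * 116 * 0.88 = 27.5616 Nm
alpha = tau_out / I = 27.5616 / 2.7
= 10.208 rad/s^2


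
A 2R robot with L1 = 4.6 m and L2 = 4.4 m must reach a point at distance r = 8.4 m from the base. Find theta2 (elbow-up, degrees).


cos(theta2) = (r^2 - L1^2 - L2^2) / (2*L1*L2)
cos(theta2) = (70.56 - 21.16 - 19.36) / 40.48
cos(theta2) = 0.742095
theta2 = 42.0898 degrees


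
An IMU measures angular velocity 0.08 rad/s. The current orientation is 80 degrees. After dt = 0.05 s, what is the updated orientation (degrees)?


delta_theta = w * dt = 0.08 * 0.05 = 0.004 rad
= 0.2292 deg
theta_new = 80 + 0.2292 = 80.2292 deg


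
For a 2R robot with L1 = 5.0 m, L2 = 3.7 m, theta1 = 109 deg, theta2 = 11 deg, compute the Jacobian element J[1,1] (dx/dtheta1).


J[1,1] = -L1*sin(t1) - L2*sin(t1+t2)
= -5.0*sin(109) - 3.7*sin(120)
= -7.9319


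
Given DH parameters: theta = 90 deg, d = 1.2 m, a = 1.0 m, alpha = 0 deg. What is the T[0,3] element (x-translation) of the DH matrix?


T[0,3] = a * cos(theta)
= 1.0 * cos(90 deg)
= 1.0 * 0.0
= 0.0


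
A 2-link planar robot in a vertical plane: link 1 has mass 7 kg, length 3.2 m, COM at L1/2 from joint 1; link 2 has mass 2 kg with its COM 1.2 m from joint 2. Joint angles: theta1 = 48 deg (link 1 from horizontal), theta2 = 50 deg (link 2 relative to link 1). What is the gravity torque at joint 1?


Horizontal distance from joint 1 to link-1 COM:
  x_c1 = (L1/2)*cos(t1) = 1.6 * 0.6691 = 1.0706 m
Horizontal distance from joint 1 to link-2 COM:
  x_c2 = L1*cos(t1) + Lc2*cos(t1+t2)
       = 3.2*0.6691 + 1.2*-0.1392 = 1.9742 m
tau1 = m1*g*x_c1 + m2*g*x_c2
     = 7*9.81*1.0706 + 2*9.81*1.9742
     = 73.5187 + 38.734
     = 112.2527 Nm


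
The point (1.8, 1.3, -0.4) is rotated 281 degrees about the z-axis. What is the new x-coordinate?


Rotation about z-axis: x' = x*cos(theta) - y*sin(theta)
= 1.8 * 0.1908 - 1.3 * -0.9816
= 1.6196


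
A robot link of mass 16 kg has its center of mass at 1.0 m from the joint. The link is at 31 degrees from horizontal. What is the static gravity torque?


tau = m*g*L*cos(angle)
= 16 * 9.81 * 1.0 * cos(31 deg)
= 16 * 9.81 * 1.0 * 0.8572
= 134.541 Nm
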